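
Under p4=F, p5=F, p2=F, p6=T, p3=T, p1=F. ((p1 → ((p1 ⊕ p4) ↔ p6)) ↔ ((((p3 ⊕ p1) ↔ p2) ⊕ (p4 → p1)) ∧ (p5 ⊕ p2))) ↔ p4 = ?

p1 ⊕ p4 = F ⊕ F = F
(p1 ⊕ p4) ↔ p6 = F ↔ T = F
p1 → ((p1 ⊕ p4) ↔ p6) = F → F = T
p3 ⊕ p1 = T ⊕ F = T
(p3 ⊕ p1) ↔ p2 = T ↔ F = F
p4 → p1 = F → F = T
((p3 ⊕ p1) ↔ p2) ⊕ (p4 → p1) = F ⊕ T = T
p5 ⊕ p2 = F ⊕ F = F
(((p3 ⊕ p1) ↔ p2) ⊕ (p4 → p1)) ∧ (p5 ⊕ p2) = T ∧ F = F
(p1 → ((p1 ⊕ p4) ↔ p6)) ↔ ((((p3 ⊕ p1) ↔ p2) ⊕ (p4 → p1)) ∧ (p5 ⊕ p2)) = T ↔ F = F
((p1 → ((p1 ⊕ p4) ↔ p6)) ↔ ((((p3 ⊕ p1) ↔ p2) ⊕ (p4 → p1)) ∧ (p5 ⊕ p2))) ↔ p4 = F ↔ F = T

T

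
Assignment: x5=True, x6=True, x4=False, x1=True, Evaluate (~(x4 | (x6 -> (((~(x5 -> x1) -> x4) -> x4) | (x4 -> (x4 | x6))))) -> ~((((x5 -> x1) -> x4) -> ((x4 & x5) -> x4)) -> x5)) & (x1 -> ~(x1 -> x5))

False

x5 -> x1 = True -> True = True
~(x5 -> x1) = ~True = False
~(x5 -> x1) -> x4 = False -> False = True
(~(x5 -> x1) -> x4) -> x4 = True -> False = False
x4 | x6 = False | True = True
x4 -> (x4 | x6) = False -> True = True
((~(x5 -> x1) -> x4) -> x4) | (x4 -> (x4 | x6)) = False | True = True
x6 -> (((~(x5 -> x1) -> x4) -> x4) | (x4 -> (x4 | x6))) = True -> True = True
x4 | (x6 -> (((~(x5 -> x1) -> x4) -> x4) | (x4 -> (x4 | x6)))) = False | True = True
~(x4 | (x6 -> (((~(x5 -> x1) -> x4) -> x4) | (x4 -> (x4 | x6))))) = ~True = False
x5 -> x1 = True -> True = True
(x5 -> x1) -> x4 = True -> False = False
x4 & x5 = False & True = False
(x4 & x5) -> x4 = False -> False = True
((x5 -> x1) -> x4) -> ((x4 & x5) -> x4) = False -> True = True
(((x5 -> x1) -> x4) -> ((x4 & x5) -> x4)) -> x5 = True -> True = True
~((((x5 -> x1) -> x4) -> ((x4 & x5) -> x4)) -> x5) = ~True = False
~(x4 | (x6 -> (((~(x5 -> x1) -> x4) -> x4) | (x4 -> (x4 | x6))))) -> ~((((x5 -> x1) -> x4) -> ((x4 & x5) -> x4)) -> x5) = False -> False = True
x1 -> x5 = True -> True = True
~(x1 -> x5) = ~True = False
x1 -> ~(x1 -> x5) = True -> False = False
(~(x4 | (x6 -> (((~(x5 -> x1) -> x4) -> x4) | (x4 -> (x4 | x6))))) -> ~((((x5 -> x1) -> x4) -> ((x4 & x5) -> x4)) -> x5)) & (x1 -> ~(x1 -> x5)) = True & False = False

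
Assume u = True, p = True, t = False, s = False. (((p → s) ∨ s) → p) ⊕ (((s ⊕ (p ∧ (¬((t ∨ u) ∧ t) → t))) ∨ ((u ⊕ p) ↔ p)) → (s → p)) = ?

p → s = True → False = False
(p → s) ∨ s = False ∨ False = False
((p → s) ∨ s) → p = False → True = True
t ∨ u = False ∨ True = True
(t ∨ u) ∧ t = True ∧ False = False
¬((t ∨ u) ∧ t) = ¬False = True
¬((t ∨ u) ∧ t) → t = True → False = False
p ∧ (¬((t ∨ u) ∧ t) → t) = True ∧ False = False
s ⊕ (p ∧ (¬((t ∨ u) ∧ t) → t)) = False ⊕ False = False
u ⊕ p = True ⊕ True = False
(u ⊕ p) ↔ p = False ↔ True = False
(s ⊕ (p ∧ (¬((t ∨ u) ∧ t) → t))) ∨ ((u ⊕ p) ↔ p) = False ∨ False = False
s → p = False → True = True
((s ⊕ (p ∧ (¬((t ∨ u) ∧ t) → t))) ∨ ((u ⊕ p) ↔ p)) → (s → p) = False → True = True
(((p → s) ∨ s) → p) ⊕ (((s ⊕ (p ∧ (¬((t ∨ u) ∧ t) → t))) ∨ ((u ⊕ p) ↔ p)) → (s → p)) = True ⊕ True = False

False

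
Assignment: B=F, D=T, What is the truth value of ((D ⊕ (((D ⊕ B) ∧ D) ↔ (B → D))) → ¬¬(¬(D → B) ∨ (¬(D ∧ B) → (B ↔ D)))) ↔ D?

D ⊕ B = T ⊕ F = T
(D ⊕ B) ∧ D = T ∧ T = T
B → D = F → T = T
((D ⊕ B) ∧ D) ↔ (B → D) = T ↔ T = T
D ⊕ (((D ⊕ B) ∧ D) ↔ (B → D)) = T ⊕ T = F
D → B = T → F = F
¬(D → B) = ¬F = T
D ∧ B = T ∧ F = F
¬(D ∧ B) = ¬F = T
B ↔ D = F ↔ T = F
¬(D ∧ B) → (B ↔ D) = T → F = F
¬(D → B) ∨ (¬(D ∧ B) → (B ↔ D)) = T ∨ F = T
¬(¬(D → B) ∨ (¬(D ∧ B) → (B ↔ D))) = ¬T = F
¬¬(¬(D → B) ∨ (¬(D ∧ B) → (B ↔ D))) = ¬F = T
(D ⊕ (((D ⊕ B) ∧ D) ↔ (B → D))) → ¬¬(¬(D → B) ∨ (¬(D ∧ B) → (B ↔ D))) = F → T = T
((D ⊕ (((D ⊕ B) ∧ D) ↔ (B → D))) → ¬¬(¬(D → B) ∨ (¬(D ∧ B) → (B ↔ D)))) ↔ D = T ↔ T = T

T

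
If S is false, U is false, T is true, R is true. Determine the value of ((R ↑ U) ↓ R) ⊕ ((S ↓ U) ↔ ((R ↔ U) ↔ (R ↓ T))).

True

R ↑ U = True ↑ False = True
(R ↑ U) ↓ R = True ↓ True = False
S ↓ U = False ↓ False = True
R ↔ U = True ↔ False = False
R ↓ T = True ↓ True = False
(R ↔ U) ↔ (R ↓ T) = False ↔ False = True
(S ↓ U) ↔ ((R ↔ U) ↔ (R ↓ T)) = True ↔ True = True
((R ↑ U) ↓ R) ⊕ ((S ↓ U) ↔ ((R ↔ U) ↔ (R ↓ T))) = False ⊕ True = True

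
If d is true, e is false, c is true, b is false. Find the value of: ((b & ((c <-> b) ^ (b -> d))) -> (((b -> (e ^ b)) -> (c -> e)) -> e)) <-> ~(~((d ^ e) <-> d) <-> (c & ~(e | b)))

c <-> b = 1 <-> 0 = 0
b -> d = 0 -> 1 = 1
(c <-> b) ^ (b -> d) = 0 ^ 1 = 1
b & ((c <-> b) ^ (b -> d)) = 0 & 1 = 0
e ^ b = 0 ^ 0 = 0
b -> (e ^ b) = 0 -> 0 = 1
c -> e = 1 -> 0 = 0
(b -> (e ^ b)) -> (c -> e) = 1 -> 0 = 0
((b -> (e ^ b)) -> (c -> e)) -> e = 0 -> 0 = 1
(b & ((c <-> b) ^ (b -> d))) -> (((b -> (e ^ b)) -> (c -> e)) -> e) = 0 -> 1 = 1
d ^ e = 1 ^ 0 = 1
(d ^ e) <-> d = 1 <-> 1 = 1
~((d ^ e) <-> d) = ~1 = 0
e | b = 0 | 0 = 0
~(e | b) = ~0 = 1
c & ~(e | b) = 1 & 1 = 1
~((d ^ e) <-> d) <-> (c & ~(e | b)) = 0 <-> 1 = 0
~(~((d ^ e) <-> d) <-> (c & ~(e | b))) = ~0 = 1
((b & ((c <-> b) ^ (b -> d))) -> (((b -> (e ^ b)) -> (c -> e)) -> e)) <-> ~(~((d ^ e) <-> d) <-> (c & ~(e | b))) = 1 <-> 1 = 1

1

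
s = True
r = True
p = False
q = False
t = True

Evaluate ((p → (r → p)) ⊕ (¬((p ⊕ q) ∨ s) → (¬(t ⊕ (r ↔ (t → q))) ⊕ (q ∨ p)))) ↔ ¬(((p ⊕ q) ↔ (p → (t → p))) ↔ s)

False

r → p = True → False = False
p → (r → p) = False → False = True
p ⊕ q = False ⊕ False = False
(p ⊕ q) ∨ s = False ∨ True = True
¬((p ⊕ q) ∨ s) = ¬True = False
t → q = True → False = False
r ↔ (t → q) = True ↔ False = False
t ⊕ (r ↔ (t → q)) = True ⊕ False = True
¬(t ⊕ (r ↔ (t → q))) = ¬True = False
q ∨ p = False ∨ False = False
¬(t ⊕ (r ↔ (t → q))) ⊕ (q ∨ p) = False ⊕ False = False
¬((p ⊕ q) ∨ s) → (¬(t ⊕ (r ↔ (t → q))) ⊕ (q ∨ p)) = False → False = True
(p → (r → p)) ⊕ (¬((p ⊕ q) ∨ s) → (¬(t ⊕ (r ↔ (t → q))) ⊕ (q ∨ p))) = True ⊕ True = False
p ⊕ q = False ⊕ False = False
t → p = True → False = False
p → (t → p) = False → False = True
(p ⊕ q) ↔ (p → (t → p)) = False ↔ True = False
((p ⊕ q) ↔ (p → (t → p))) ↔ s = False ↔ True = False
¬(((p ⊕ q) ↔ (p → (t → p))) ↔ s) = ¬False = True
((p → (r → p)) ⊕ (¬((p ⊕ q) ∨ s) → (¬(t ⊕ (r ↔ (t → q))) ⊕ (q ∨ p)))) ↔ ¬(((p ⊕ q) ↔ (p → (t → p))) ↔ s) = False ↔ True = False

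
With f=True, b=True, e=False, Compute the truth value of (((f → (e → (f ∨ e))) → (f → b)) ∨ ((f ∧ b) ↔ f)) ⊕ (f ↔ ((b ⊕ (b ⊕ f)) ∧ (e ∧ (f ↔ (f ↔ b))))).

f ∨ e = True ∨ False = True
e → (f ∨ e) = False → True = True
f → (e → (f ∨ e)) = True → True = True
f → b = True → True = True
(f → (e → (f ∨ e))) → (f → b) = True → True = True
f ∧ b = True ∧ True = True
(f ∧ b) ↔ f = True ↔ True = True
((f → (e → (f ∨ e))) → (f → b)) ∨ ((f ∧ b) ↔ f) = True ∨ True = True
b ⊕ f = True ⊕ True = False
b ⊕ (b ⊕ f) = True ⊕ False = True
f ↔ b = True ↔ True = True
f ↔ (f ↔ b) = True ↔ True = True
e ∧ (f ↔ (f ↔ b)) = False ∧ True = False
(b ⊕ (b ⊕ f)) ∧ (e ∧ (f ↔ (f ↔ b))) = True ∧ False = False
f ↔ ((b ⊕ (b ⊕ f)) ∧ (e ∧ (f ↔ (f ↔ b)))) = True ↔ False = False
(((f → (e → (f ∨ e))) → (f → b)) ∨ ((f ∧ b) ↔ f)) ⊕ (f ↔ ((b ⊕ (b ⊕ f)) ∧ (e ∧ (f ↔ (f ↔ b))))) = True ⊕ False = True

True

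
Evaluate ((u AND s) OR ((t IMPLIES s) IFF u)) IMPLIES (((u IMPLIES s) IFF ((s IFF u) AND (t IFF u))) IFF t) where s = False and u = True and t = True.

u AND s = True AND False = False
t IMPLIES s = True IMPLIES False = False
(t IMPLIES s) IFF u = False IFF True = False
(u AND s) OR ((t IMPLIES s) IFF u) = False OR False = False
u IMPLIES s = True IMPLIES False = False
s IFF u = False IFF True = False
t IFF u = True IFF True = True
(s IFF u) AND (t IFF u) = False AND True = False
(u IMPLIES s) IFF ((s IFF u) AND (t IFF u)) = False IFF False = True
((u IMPLIES s) IFF ((s IFF u) AND (t IFF u))) IFF t = True IFF True = True
((u AND s) OR ((t IMPLIES s) IFF u)) IMPLIES (((u IMPLIES s) IFF ((s IFF u) AND (t IFF u))) IFF t) = False IMPLIES True = True

True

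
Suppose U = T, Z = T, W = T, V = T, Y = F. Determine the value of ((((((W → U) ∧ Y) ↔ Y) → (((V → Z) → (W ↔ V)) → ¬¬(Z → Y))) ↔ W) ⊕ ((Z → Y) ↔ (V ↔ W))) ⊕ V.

W → U = T → T = T
(W → U) ∧ Y = T ∧ F = F
((W → U) ∧ Y) ↔ Y = F ↔ F = T
V → Z = T → T = T
W ↔ V = T ↔ T = T
(V → Z) → (W ↔ V) = T → T = T
Z → Y = T → F = F
¬(Z → Y) = ¬F = T
¬¬(Z → Y) = ¬T = F
((V → Z) → (W ↔ V)) → ¬¬(Z → Y) = T → F = F
(((W → U) ∧ Y) ↔ Y) → (((V → Z) → (W ↔ V)) → ¬¬(Z → Y)) = T → F = F
((((W → U) ∧ Y) ↔ Y) → (((V → Z) → (W ↔ V)) → ¬¬(Z → Y))) ↔ W = F ↔ T = F
Z → Y = T → F = F
V ↔ W = T ↔ T = T
(Z → Y) ↔ (V ↔ W) = F ↔ T = F
(((((W → U) ∧ Y) ↔ Y) → (((V → Z) → (W ↔ V)) → ¬¬(Z → Y))) ↔ W) ⊕ ((Z → Y) ↔ (V ↔ W)) = F ⊕ F = F
((((((W → U) ∧ Y) ↔ Y) → (((V → Z) → (W ↔ V)) → ¬¬(Z → Y))) ↔ W) ⊕ ((Z → Y) ↔ (V ↔ W))) ⊕ V = F ⊕ T = T

T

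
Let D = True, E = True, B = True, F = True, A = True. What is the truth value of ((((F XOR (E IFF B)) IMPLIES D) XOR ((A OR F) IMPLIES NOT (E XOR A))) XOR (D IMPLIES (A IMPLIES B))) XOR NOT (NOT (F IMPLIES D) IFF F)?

False

E IFF B = True IFF True = True
F XOR (E IFF B) = True XOR True = False
(F XOR (E IFF B)) IMPLIES D = False IMPLIES True = True
A OR F = True OR True = True
E XOR A = True XOR True = False
NOT (E XOR A) = NOT False = True
(A OR F) IMPLIES NOT (E XOR A) = True IMPLIES True = True
((F XOR (E IFF B)) IMPLIES D) XOR ((A OR F) IMPLIES NOT (E XOR A)) = True XOR True = False
A IMPLIES B = True IMPLIES True = True
D IMPLIES (A IMPLIES B) = True IMPLIES True = True
(((F XOR (E IFF B)) IMPLIES D) XOR ((A OR F) IMPLIES NOT (E XOR A))) XOR (D IMPLIES (A IMPLIES B)) = False XOR True = True
F IMPLIES D = True IMPLIES True = True
NOT (F IMPLIES D) = NOT True = False
NOT (F IMPLIES D) IFF F = False IFF True = False
NOT (NOT (F IMPLIES D) IFF F) = NOT False = True
((((F XOR (E IFF B)) IMPLIES D) XOR ((A OR F) IMPLIES NOT (E XOR A))) XOR (D IMPLIES (A IMPLIES B))) XOR NOT (NOT (F IMPLIES D) IFF F) = True XOR True = False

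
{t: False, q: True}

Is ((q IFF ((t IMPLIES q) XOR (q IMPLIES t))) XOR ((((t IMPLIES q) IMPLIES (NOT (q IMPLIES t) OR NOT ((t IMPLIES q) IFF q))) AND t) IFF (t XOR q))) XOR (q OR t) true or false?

False

t IMPLIES q = False IMPLIES True = True
q IMPLIES t = True IMPLIES False = False
(t IMPLIES q) XOR (q IMPLIES t) = True XOR False = True
q IFF ((t IMPLIES q) XOR (q IMPLIES t)) = True IFF True = True
t IMPLIES q = False IMPLIES True = True
q IMPLIES t = True IMPLIES False = False
NOT (q IMPLIES t) = NOT False = True
t IMPLIES q = False IMPLIES True = True
(t IMPLIES q) IFF q = True IFF True = True
NOT ((t IMPLIES q) IFF q) = NOT True = False
NOT (q IMPLIES t) OR NOT ((t IMPLIES q) IFF q) = True OR False = True
(t IMPLIES q) IMPLIES (NOT (q IMPLIES t) OR NOT ((t IMPLIES q) IFF q)) = True IMPLIES True = True
((t IMPLIES q) IMPLIES (NOT (q IMPLIES t) OR NOT ((t IMPLIES q) IFF q))) AND t = True AND False = False
t XOR q = False XOR True = True
(((t IMPLIES q) IMPLIES (NOT (q IMPLIES t) OR NOT ((t IMPLIES q) IFF q))) AND t) IFF (t XOR q) = False IFF True = False
(q IFF ((t IMPLIES q) XOR (q IMPLIES t))) XOR ((((t IMPLIES q) IMPLIES (NOT (q IMPLIES t) OR NOT ((t IMPLIES q) IFF q))) AND t) IFF (t XOR q)) = True XOR False = True
q OR t = True OR False = True
((q IFF ((t IMPLIES q) XOR (q IMPLIES t))) XOR ((((t IMPLIES q) IMPLIES (NOT (q IMPLIES t) OR NOT ((t IMPLIES q) IFF q))) AND t) IFF (t XOR q))) XOR (q OR t) = True XOR True = False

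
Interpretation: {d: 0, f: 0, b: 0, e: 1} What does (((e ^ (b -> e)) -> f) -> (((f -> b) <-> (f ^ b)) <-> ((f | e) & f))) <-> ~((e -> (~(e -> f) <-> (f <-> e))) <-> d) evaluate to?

Substituting d=0, f=0, b=0, e=1:
b -> e = 0 -> 1 = 1
e ^ (b -> e) = 1 ^ 1 = 0
(e ^ (b -> e)) -> f = 0 -> 0 = 1
f -> b = 0 -> 0 = 1
f ^ b = 0 ^ 0 = 0
(f -> b) <-> (f ^ b) = 1 <-> 0 = 0
f | e = 0 | 1 = 1
(f | e) & f = 1 & 0 = 0
((f -> b) <-> (f ^ b)) <-> ((f | e) & f) = 0 <-> 0 = 1
((e ^ (b -> e)) -> f) -> (((f -> b) <-> (f ^ b)) <-> ((f | e) & f)) = 1 -> 1 = 1
e -> f = 1 -> 0 = 0
~(e -> f) = ~0 = 1
f <-> e = 0 <-> 1 = 0
~(e -> f) <-> (f <-> e) = 1 <-> 0 = 0
e -> (~(e -> f) <-> (f <-> e)) = 1 -> 0 = 0
(e -> (~(e -> f) <-> (f <-> e))) <-> d = 0 <-> 0 = 1
~((e -> (~(e -> f) <-> (f <-> e))) <-> d) = ~1 = 0
(((e ^ (b -> e)) -> f) -> (((f -> b) <-> (f ^ b)) <-> ((f | e) & f))) <-> ~((e -> (~(e -> f) <-> (f <-> e))) <-> d) = 1 <-> 0 = 0

0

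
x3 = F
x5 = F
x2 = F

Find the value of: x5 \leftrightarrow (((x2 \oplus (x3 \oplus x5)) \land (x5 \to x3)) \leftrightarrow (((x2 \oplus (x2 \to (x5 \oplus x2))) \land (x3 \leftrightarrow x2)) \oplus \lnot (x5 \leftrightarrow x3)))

T

x3 \oplus x5 = F \oplus F = F
x2 \oplus (x3 \oplus x5) = F \oplus F = F
x5 \to x3 = F \to F = T
(x2 \oplus (x3 \oplus x5)) \land (x5 \to x3) = F \land T = F
x5 \oplus x2 = F \oplus F = F
x2 \to (x5 \oplus x2) = F \to F = T
x2 \oplus (x2 \to (x5 \oplus x2)) = F \oplus T = T
x3 \leftrightarrow x2 = F \leftrightarrow F = T
(x2 \oplus (x2 \to (x5 \oplus x2))) \land (x3 \leftrightarrow x2) = T \land T = T
x5 \leftrightarrow x3 = F \leftrightarrow F = T
\lnot (x5 \leftrightarrow x3) = \lnot T = F
((x2 \oplus (x2 \to (x5 \oplus x2))) \land (x3 \leftrightarrow x2)) \oplus \lnot (x5 \leftrightarrow x3) = T \oplus F = T
((x2 \oplus (x3 \oplus x5)) \land (x5 \to x3)) \leftrightarrow (((x2 \oplus (x2 \to (x5 \oplus x2))) \land (x3 \leftrightarrow x2)) \oplus \lnot (x5 \leftrightarrow x3)) = F \leftrightarrow T = F
x5 \leftrightarrow (((x2 \oplus (x3 \oplus x5)) \land (x5 \to x3)) \leftrightarrow (((x2 \oplus (x2 \to (x5 \oplus x2))) \land (x3 \leftrightarrow x2)) \oplus \lnot (x5 \leftrightarrow x3))) = F \leftrightarrow F = T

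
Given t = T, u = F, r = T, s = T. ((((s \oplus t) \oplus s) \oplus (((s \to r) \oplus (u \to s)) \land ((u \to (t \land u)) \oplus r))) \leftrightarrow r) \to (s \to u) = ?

s \oplus t = T \oplus T = F
(s \oplus t) \oplus s = F \oplus T = T
s \to r = T \to T = T
u \to s = F \to T = T
(s \to r) \oplus (u \to s) = T \oplus T = F
t \land u = T \land F = F
u \to (t \land u) = F \to F = T
(u \to (t \land u)) \oplus r = T \oplus T = F
((s \to r) \oplus (u \to s)) \land ((u \to (t \land u)) \oplus r) = F \land F = F
((s \oplus t) \oplus s) \oplus (((s \to r) \oplus (u \to s)) \land ((u \to (t \land u)) \oplus r)) = T \oplus F = T
(((s \oplus t) \oplus s) \oplus (((s \to r) \oplus (u \to s)) \land ((u \to (t \land u)) \oplus r))) \leftrightarrow r = T \leftrightarrow T = T
s \to u = T \to F = F
((((s \oplus t) \oplus s) \oplus (((s \to r) \oplus (u \to s)) \land ((u \to (t \land u)) \oplus r))) \leftrightarrow r) \to (s \to u) = T \to F = F

F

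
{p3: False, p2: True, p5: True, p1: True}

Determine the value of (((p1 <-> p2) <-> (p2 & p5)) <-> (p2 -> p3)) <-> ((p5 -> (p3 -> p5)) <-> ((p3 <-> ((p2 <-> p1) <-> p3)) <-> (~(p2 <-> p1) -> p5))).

False

Substituting p3=False, p2=True, p5=True, p1=True:
p1 <-> p2 = True <-> True = True
p2 & p5 = True & True = True
(p1 <-> p2) <-> (p2 & p5) = True <-> True = True
p2 -> p3 = True -> False = False
((p1 <-> p2) <-> (p2 & p5)) <-> (p2 -> p3) = True <-> False = False
p3 -> p5 = False -> True = True
p5 -> (p3 -> p5) = True -> True = True
p2 <-> p1 = True <-> True = True
(p2 <-> p1) <-> p3 = True <-> False = False
p3 <-> ((p2 <-> p1) <-> p3) = False <-> False = True
p2 <-> p1 = True <-> True = True
~(p2 <-> p1) = ~True = False
~(p2 <-> p1) -> p5 = False -> True = True
(p3 <-> ((p2 <-> p1) <-> p3)) <-> (~(p2 <-> p1) -> p5) = True <-> True = True
(p5 -> (p3 -> p5)) <-> ((p3 <-> ((p2 <-> p1) <-> p3)) <-> (~(p2 <-> p1) -> p5)) = True <-> True = True
(((p1 <-> p2) <-> (p2 & p5)) <-> (p2 -> p3)) <-> ((p5 -> (p3 -> p5)) <-> ((p3 <-> ((p2 <-> p1) <-> p3)) <-> (~(p2 <-> p1) -> p5))) = False <-> True = False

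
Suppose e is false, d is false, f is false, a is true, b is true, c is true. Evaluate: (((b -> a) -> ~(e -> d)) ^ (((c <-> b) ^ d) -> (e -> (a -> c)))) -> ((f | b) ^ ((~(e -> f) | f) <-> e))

b -> a = T -> T = T
e -> d = F -> F = T
~(e -> d) = ~T = F
(b -> a) -> ~(e -> d) = T -> F = F
c <-> b = T <-> T = T
(c <-> b) ^ d = T ^ F = T
a -> c = T -> T = T
e -> (a -> c) = F -> T = T
((c <-> b) ^ d) -> (e -> (a -> c)) = T -> T = T
((b -> a) -> ~(e -> d)) ^ (((c <-> b) ^ d) -> (e -> (a -> c))) = F ^ T = T
f | b = F | T = T
e -> f = F -> F = T
~(e -> f) = ~T = F
~(e -> f) | f = F | F = F
(~(e -> f) | f) <-> e = F <-> F = T
(f | b) ^ ((~(e -> f) | f) <-> e) = T ^ T = F
(((b -> a) -> ~(e -> d)) ^ (((c <-> b) ^ d) -> (e -> (a -> c)))) -> ((f | b) ^ ((~(e -> f) | f) <-> e)) = T -> F = F

F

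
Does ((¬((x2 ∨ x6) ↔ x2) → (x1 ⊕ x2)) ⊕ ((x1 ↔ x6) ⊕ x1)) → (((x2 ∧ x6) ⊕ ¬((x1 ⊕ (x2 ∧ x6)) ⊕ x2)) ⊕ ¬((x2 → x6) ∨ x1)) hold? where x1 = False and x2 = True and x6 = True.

False

x2 ∨ x6 = True ∨ True = True
(x2 ∨ x6) ↔ x2 = True ↔ True = True
¬((x2 ∨ x6) ↔ x2) = ¬True = False
x1 ⊕ x2 = False ⊕ True = True
¬((x2 ∨ x6) ↔ x2) → (x1 ⊕ x2) = False → True = True
x1 ↔ x6 = False ↔ True = False
(x1 ↔ x6) ⊕ x1 = False ⊕ False = False
(¬((x2 ∨ x6) ↔ x2) → (x1 ⊕ x2)) ⊕ ((x1 ↔ x6) ⊕ x1) = True ⊕ False = True
x2 ∧ x6 = True ∧ True = True
x2 ∧ x6 = True ∧ True = True
x1 ⊕ (x2 ∧ x6) = False ⊕ True = True
(x1 ⊕ (x2 ∧ x6)) ⊕ x2 = True ⊕ True = False
¬((x1 ⊕ (x2 ∧ x6)) ⊕ x2) = ¬False = True
(x2 ∧ x6) ⊕ ¬((x1 ⊕ (x2 ∧ x6)) ⊕ x2) = True ⊕ True = False
x2 → x6 = True → True = True
(x2 → x6) ∨ x1 = True ∨ False = True
¬((x2 → x6) ∨ x1) = ¬True = False
((x2 ∧ x6) ⊕ ¬((x1 ⊕ (x2 ∧ x6)) ⊕ x2)) ⊕ ¬((x2 → x6) ∨ x1) = False ⊕ False = False
((¬((x2 ∨ x6) ↔ x2) → (x1 ⊕ x2)) ⊕ ((x1 ↔ x6) ⊕ x1)) → (((x2 ∧ x6) ⊕ ¬((x1 ⊕ (x2 ∧ x6)) ⊕ x2)) ⊕ ¬((x2 → x6) ∨ x1)) = True → False = False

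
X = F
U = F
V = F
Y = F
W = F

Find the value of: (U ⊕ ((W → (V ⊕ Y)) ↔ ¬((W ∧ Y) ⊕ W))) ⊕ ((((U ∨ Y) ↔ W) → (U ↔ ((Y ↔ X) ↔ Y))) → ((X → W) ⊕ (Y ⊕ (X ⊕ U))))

F

V ⊕ Y = F ⊕ F = F
W → (V ⊕ Y) = F → F = T
W ∧ Y = F ∧ F = F
(W ∧ Y) ⊕ W = F ⊕ F = F
¬((W ∧ Y) ⊕ W) = ¬F = T
(W → (V ⊕ Y)) ↔ ¬((W ∧ Y) ⊕ W) = T ↔ T = T
U ⊕ ((W → (V ⊕ Y)) ↔ ¬((W ∧ Y) ⊕ W)) = F ⊕ T = T
U ∨ Y = F ∨ F = F
(U ∨ Y) ↔ W = F ↔ F = T
Y ↔ X = F ↔ F = T
(Y ↔ X) ↔ Y = T ↔ F = F
U ↔ ((Y ↔ X) ↔ Y) = F ↔ F = T
((U ∨ Y) ↔ W) → (U ↔ ((Y ↔ X) ↔ Y)) = T → T = T
X → W = F → F = T
X ⊕ U = F ⊕ F = F
Y ⊕ (X ⊕ U) = F ⊕ F = F
(X → W) ⊕ (Y ⊕ (X ⊕ U)) = T ⊕ F = T
(((U ∨ Y) ↔ W) → (U ↔ ((Y ↔ X) ↔ Y))) → ((X → W) ⊕ (Y ⊕ (X ⊕ U))) = T → T = T
(U ⊕ ((W → (V ⊕ Y)) ↔ ¬((W ∧ Y) ⊕ W))) ⊕ ((((U ∨ Y) ↔ W) → (U ↔ ((Y ↔ X) ↔ Y))) → ((X → W) ⊕ (Y ⊕ (X ⊕ U)))) = T ⊕ T = F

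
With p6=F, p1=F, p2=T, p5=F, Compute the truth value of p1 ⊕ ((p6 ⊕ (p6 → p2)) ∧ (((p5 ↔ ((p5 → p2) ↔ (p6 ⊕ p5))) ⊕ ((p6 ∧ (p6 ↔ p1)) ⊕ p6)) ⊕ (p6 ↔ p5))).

p6 → p2 = F → T = T
p6 ⊕ (p6 → p2) = F ⊕ T = T
p5 → p2 = F → T = T
p6 ⊕ p5 = F ⊕ F = F
(p5 → p2) ↔ (p6 ⊕ p5) = T ↔ F = F
p5 ↔ ((p5 → p2) ↔ (p6 ⊕ p5)) = F ↔ F = T
p6 ↔ p1 = F ↔ F = T
p6 ∧ (p6 ↔ p1) = F ∧ T = F
(p6 ∧ (p6 ↔ p1)) ⊕ p6 = F ⊕ F = F
(p5 ↔ ((p5 → p2) ↔ (p6 ⊕ p5))) ⊕ ((p6 ∧ (p6 ↔ p1)) ⊕ p6) = T ⊕ F = T
p6 ↔ p5 = F ↔ F = T
((p5 ↔ ((p5 → p2) ↔ (p6 ⊕ p5))) ⊕ ((p6 ∧ (p6 ↔ p1)) ⊕ p6)) ⊕ (p6 ↔ p5) = T ⊕ T = F
(p6 ⊕ (p6 → p2)) ∧ (((p5 ↔ ((p5 → p2) ↔ (p6 ⊕ p5))) ⊕ ((p6 ∧ (p6 ↔ p1)) ⊕ p6)) ⊕ (p6 ↔ p5)) = T ∧ F = F
p1 ⊕ ((p6 ⊕ (p6 → p2)) ∧ (((p5 ↔ ((p5 → p2) ↔ (p6 ⊕ p5))) ⊕ ((p6 ∧ (p6 ↔ p1)) ⊕ p6)) ⊕ (p6 ↔ p5))) = F ⊕ F = F

F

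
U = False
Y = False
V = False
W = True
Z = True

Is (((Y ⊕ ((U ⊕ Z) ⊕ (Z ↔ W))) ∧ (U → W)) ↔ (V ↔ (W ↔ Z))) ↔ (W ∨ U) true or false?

True

U ⊕ Z = False ⊕ True = True
Z ↔ W = True ↔ True = True
(U ⊕ Z) ⊕ (Z ↔ W) = True ⊕ True = False
Y ⊕ ((U ⊕ Z) ⊕ (Z ↔ W)) = False ⊕ False = False
U → W = False → True = True
(Y ⊕ ((U ⊕ Z) ⊕ (Z ↔ W))) ∧ (U → W) = False ∧ True = False
W ↔ Z = True ↔ True = True
V ↔ (W ↔ Z) = False ↔ True = False
((Y ⊕ ((U ⊕ Z) ⊕ (Z ↔ W))) ∧ (U → W)) ↔ (V ↔ (W ↔ Z)) = False ↔ False = True
W ∨ U = True ∨ False = True
(((Y ⊕ ((U ⊕ Z) ⊕ (Z ↔ W))) ∧ (U → W)) ↔ (V ↔ (W ↔ Z))) ↔ (W ∨ U) = True ↔ True = True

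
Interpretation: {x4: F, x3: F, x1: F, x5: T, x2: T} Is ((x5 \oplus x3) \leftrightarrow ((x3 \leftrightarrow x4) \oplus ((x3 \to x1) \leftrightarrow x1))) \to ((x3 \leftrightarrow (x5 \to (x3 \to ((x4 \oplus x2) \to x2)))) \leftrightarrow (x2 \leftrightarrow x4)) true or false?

x5 \oplus x3 = T \oplus F = T
x3 \leftrightarrow x4 = F \leftrightarrow F = T
x3 \to x1 = F \to F = T
(x3 \to x1) \leftrightarrow x1 = T \leftrightarrow F = F
(x3 \leftrightarrow x4) \oplus ((x3 \to x1) \leftrightarrow x1) = T \oplus F = T
(x5 \oplus x3) \leftrightarrow ((x3 \leftrightarrow x4) \oplus ((x3 \to x1) \leftrightarrow x1)) = T \leftrightarrow T = T
x4 \oplus x2 = F \oplus T = T
(x4 \oplus x2) \to x2 = T \to T = T
x3 \to ((x4 \oplus x2) \to x2) = F \to T = T
x5 \to (x3 \to ((x4 \oplus x2) \to x2)) = T \to T = T
x3 \leftrightarrow (x5 \to (x3 \to ((x4 \oplus x2) \to x2))) = F \leftrightarrow T = F
x2 \leftrightarrow x4 = T \leftrightarrow F = F
(x3 \leftrightarrow (x5 \to (x3 \to ((x4 \oplus x2) \to x2)))) \leftrightarrow (x2 \leftrightarrow x4) = F \leftrightarrow F = T
((x5 \oplus x3) \leftrightarrow ((x3 \leftrightarrow x4) \oplus ((x3 \to x1) \leftrightarrow x1))) \to ((x3 \leftrightarrow (x5 \to (x3 \to ((x4 \oplus x2) \to x2)))) \leftrightarrow (x2 \leftrightarrow x4)) = T \to T = T

T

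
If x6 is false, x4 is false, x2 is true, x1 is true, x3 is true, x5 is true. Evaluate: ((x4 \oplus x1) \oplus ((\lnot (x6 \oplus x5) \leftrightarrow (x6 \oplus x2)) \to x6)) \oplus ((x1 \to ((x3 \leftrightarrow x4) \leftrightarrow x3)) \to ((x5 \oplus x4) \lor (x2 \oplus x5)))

x4 \oplus x1 = F \oplus T = T
x6 \oplus x5 = F \oplus T = T
\lnot (x6 \oplus x5) = \lnot T = F
x6 \oplus x2 = F \oplus T = T
\lnot (x6 \oplus x5) \leftrightarrow (x6 \oplus x2) = F \leftrightarrow T = F
(\lnot (x6 \oplus x5) \leftrightarrow (x6 \oplus x2)) \to x6 = F \to F = T
(x4 \oplus x1) \oplus ((\lnot (x6 \oplus x5) \leftrightarrow (x6 \oplus x2)) \to x6) = T \oplus T = F
x3 \leftrightarrow x4 = T \leftrightarrow F = F
(x3 \leftrightarrow x4) \leftrightarrow x3 = F \leftrightarrow T = F
x1 \to ((x3 \leftrightarrow x4) \leftrightarrow x3) = T \to F = F
x5 \oplus x4 = T \oplus F = T
x2 \oplus x5 = T \oplus T = F
(x5 \oplus x4) \lor (x2 \oplus x5) = T \lor F = T
(x1 \to ((x3 \leftrightarrow x4) \leftrightarrow x3)) \to ((x5 \oplus x4) \lor (x2 \oplus x5)) = F \to T = T
((x4 \oplus x1) \oplus ((\lnot (x6 \oplus x5) \leftrightarrow (x6 \oplus x2)) \to x6)) \oplus ((x1 \to ((x3 \leftrightarrow x4) \leftrightarrow x3)) \to ((x5 \oplus x4) \lor (x2 \oplus x5))) = F \oplus T = T

T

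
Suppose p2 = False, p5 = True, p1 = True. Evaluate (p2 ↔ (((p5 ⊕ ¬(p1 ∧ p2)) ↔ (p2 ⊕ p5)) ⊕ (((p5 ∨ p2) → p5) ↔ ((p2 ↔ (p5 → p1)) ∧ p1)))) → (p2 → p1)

True

p1 ∧ p2 = True ∧ False = False
¬(p1 ∧ p2) = ¬False = True
p5 ⊕ ¬(p1 ∧ p2) = True ⊕ True = False
p2 ⊕ p5 = False ⊕ True = True
(p5 ⊕ ¬(p1 ∧ p2)) ↔ (p2 ⊕ p5) = False ↔ True = False
p5 ∨ p2 = True ∨ False = True
(p5 ∨ p2) → p5 = True → True = True
p5 → p1 = True → True = True
p2 ↔ (p5 → p1) = False ↔ True = False
(p2 ↔ (p5 → p1)) ∧ p1 = False ∧ True = False
((p5 ∨ p2) → p5) ↔ ((p2 ↔ (p5 → p1)) ∧ p1) = True ↔ False = False
((p5 ⊕ ¬(p1 ∧ p2)) ↔ (p2 ⊕ p5)) ⊕ (((p5 ∨ p2) → p5) ↔ ((p2 ↔ (p5 → p1)) ∧ p1)) = False ⊕ False = False
p2 ↔ (((p5 ⊕ ¬(p1 ∧ p2)) ↔ (p2 ⊕ p5)) ⊕ (((p5 ∨ p2) → p5) ↔ ((p2 ↔ (p5 → p1)) ∧ p1))) = False ↔ False = True
p2 → p1 = False → True = True
(p2 ↔ (((p5 ⊕ ¬(p1 ∧ p2)) ↔ (p2 ⊕ p5)) ⊕ (((p5 ∨ p2) → p5) ↔ ((p2 ↔ (p5 → p1)) ∧ p1)))) → (p2 → p1) = True → True = True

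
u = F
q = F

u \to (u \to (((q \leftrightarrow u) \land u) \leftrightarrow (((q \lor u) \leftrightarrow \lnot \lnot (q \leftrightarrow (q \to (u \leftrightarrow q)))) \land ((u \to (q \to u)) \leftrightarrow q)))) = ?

q \leftrightarrow u = F \leftrightarrow F = T
(q \leftrightarrow u) \land u = T \land F = F
q \lor u = F \lor F = F
u \leftrightarrow q = F \leftrightarrow F = T
q \to (u \leftrightarrow q) = F \to T = T
q \leftrightarrow (q \to (u \leftrightarrow q)) = F \leftrightarrow T = F
\lnot (q \leftrightarrow (q \to (u \leftrightarrow q))) = \lnot F = T
\lnot \lnot (q \leftrightarrow (q \to (u \leftrightarrow q))) = \lnot T = F
(q \lor u) \leftrightarrow \lnot \lnot (q \leftrightarrow (q \to (u \leftrightarrow q))) = F \leftrightarrow F = T
q \to u = F \to F = T
u \to (q \to u) = F \to T = T
(u \to (q \to u)) \leftrightarrow q = T \leftrightarrow F = F
((q \lor u) \leftrightarrow \lnot \lnot (q \leftrightarrow (q \to (u \leftrightarrow q)))) \land ((u \to (q \to u)) \leftrightarrow q) = T \land F = F
((q \leftrightarrow u) \land u) \leftrightarrow (((q \lor u) \leftrightarrow \lnot \lnot (q \leftrightarrow (q \to (u \leftrightarrow q)))) \land ((u \to (q \to u)) \leftrightarrow q)) = F \leftrightarrow F = T
u \to (((q \leftrightarrow u) \land u) \leftrightarrow (((q \lor u) \leftrightarrow \lnot \lnot (q \leftrightarrow (q \to (u \leftrightarrow q)))) \land ((u \to (q \to u)) \leftrightarrow q))) = F \to T = T
u \to (u \to (((q \leftrightarrow u) \land u) \leftrightarrow (((q \lor u) \leftrightarrow \lnot \lnot (q \leftrightarrow (q \to (u \leftrightarrow q)))) \land ((u \to (q \to u)) \leftrightarrow q)))) = F \to T = T

T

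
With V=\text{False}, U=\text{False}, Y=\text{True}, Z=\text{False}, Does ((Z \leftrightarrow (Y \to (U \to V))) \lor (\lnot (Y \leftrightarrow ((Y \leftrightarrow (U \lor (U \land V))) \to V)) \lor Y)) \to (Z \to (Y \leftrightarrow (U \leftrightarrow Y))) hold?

U \to V = \text{False} \to \text{False} = \text{True}
Y \to (U \to V) = \text{True} \to \text{True} = \text{True}
Z \leftrightarrow (Y \to (U \to V)) = \text{False} \leftrightarrow \text{True} = \text{False}
U \land V = \text{False} \land \text{False} = \text{False}
U \lor (U \land V) = \text{False} \lor \text{False} = \text{False}
Y \leftrightarrow (U \lor (U \land V)) = \text{True} \leftrightarrow \text{False} = \text{False}
(Y \leftrightarrow (U \lor (U \land V))) \to V = \text{False} \to \text{False} = \text{True}
Y \leftrightarrow ((Y \leftrightarrow (U \lor (U \land V))) \to V) = \text{True} \leftrightarrow \text{True} = \text{True}
\lnot (Y \leftrightarrow ((Y \leftrightarrow (U \lor (U \land V))) \to V)) = \lnot \text{True} = \text{False}
\lnot (Y \leftrightarrow ((Y \leftrightarrow (U \lor (U \land V))) \to V)) \lor Y = \text{False} \lor \text{True} = \text{True}
(Z \leftrightarrow (Y \to (U \to V))) \lor (\lnot (Y \leftrightarrow ((Y \leftrightarrow (U \lor (U \land V))) \to V)) \lor Y) = \text{False} \lor \text{True} = \text{True}
U \leftrightarrow Y = \text{False} \leftrightarrow \text{True} = \text{False}
Y \leftrightarrow (U \leftrightarrow Y) = \text{True} \leftrightarrow \text{False} = \text{False}
Z \to (Y \leftrightarrow (U \leftrightarrow Y)) = \text{False} \to \text{False} = \text{True}
((Z \leftrightarrow (Y \to (U \to V))) \lor (\lnot (Y \leftrightarrow ((Y \leftrightarrow (U \lor (U \land V))) \to V)) \lor Y)) \to (Z \to (Y \leftrightarrow (U \leftrightarrow Y))) = \text{True} \to \text{True} = \text{True}

\text{True}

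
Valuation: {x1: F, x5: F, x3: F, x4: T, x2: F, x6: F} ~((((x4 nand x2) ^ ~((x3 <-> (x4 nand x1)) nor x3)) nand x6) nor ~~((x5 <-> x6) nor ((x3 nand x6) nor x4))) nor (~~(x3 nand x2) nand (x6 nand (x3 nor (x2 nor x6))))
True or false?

F

x4 nand x2 = T nand F = T
x4 nand x1 = T nand F = T
x3 <-> (x4 nand x1) = F <-> T = F
(x3 <-> (x4 nand x1)) nor x3 = F nor F = T
~((x3 <-> (x4 nand x1)) nor x3) = ~T = F
(x4 nand x2) ^ ~((x3 <-> (x4 nand x1)) nor x3) = T ^ F = T
((x4 nand x2) ^ ~((x3 <-> (x4 nand x1)) nor x3)) nand x6 = T nand F = T
x5 <-> x6 = F <-> F = T
x3 nand x6 = F nand F = T
(x3 nand x6) nor x4 = T nor T = F
(x5 <-> x6) nor ((x3 nand x6) nor x4) = T nor F = F
~((x5 <-> x6) nor ((x3 nand x6) nor x4)) = ~F = T
~~((x5 <-> x6) nor ((x3 nand x6) nor x4)) = ~T = F
(((x4 nand x2) ^ ~((x3 <-> (x4 nand x1)) nor x3)) nand x6) nor ~~((x5 <-> x6) nor ((x3 nand x6) nor x4)) = T nor F = F
~((((x4 nand x2) ^ ~((x3 <-> (x4 nand x1)) nor x3)) nand x6) nor ~~((x5 <-> x6) nor ((x3 nand x6) nor x4))) = ~F = T
x3 nand x2 = F nand F = T
~(x3 nand x2) = ~T = F
~~(x3 nand x2) = ~F = T
x2 nor x6 = F nor F = T
x3 nor (x2 nor x6) = F nor T = F
x6 nand (x3 nor (x2 nor x6)) = F nand F = T
~~(x3 nand x2) nand (x6 nand (x3 nor (x2 nor x6))) = T nand T = F
~((((x4 nand x2) ^ ~((x3 <-> (x4 nand x1)) nor x3)) nand x6) nor ~~((x5 <-> x6) nor ((x3 nand x6) nor x4))) nor (~~(x3 nand x2) nand (x6 nand (x3 nor (x2 nor x6)))) = T nor F = F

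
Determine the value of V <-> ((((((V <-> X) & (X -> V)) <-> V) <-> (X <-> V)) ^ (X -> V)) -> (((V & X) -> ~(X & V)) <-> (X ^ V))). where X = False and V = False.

True

Substituting X=False, V=False:
V <-> X = False <-> False = True
X -> V = False -> False = True
(V <-> X) & (X -> V) = True & True = True
((V <-> X) & (X -> V)) <-> V = True <-> False = False
X <-> V = False <-> False = True
(((V <-> X) & (X -> V)) <-> V) <-> (X <-> V) = False <-> True = False
X -> V = False -> False = True
((((V <-> X) & (X -> V)) <-> V) <-> (X <-> V)) ^ (X -> V) = False ^ True = True
V & X = False & False = False
X & V = False & False = False
~(X & V) = ~False = True
(V & X) -> ~(X & V) = False -> True = True
X ^ V = False ^ False = False
((V & X) -> ~(X & V)) <-> (X ^ V) = True <-> False = False
(((((V <-> X) & (X -> V)) <-> V) <-> (X <-> V)) ^ (X -> V)) -> (((V & X) -> ~(X & V)) <-> (X ^ V)) = True -> False = False
V <-> ((((((V <-> X) & (X -> V)) <-> V) <-> (X <-> V)) ^ (X -> V)) -> (((V & X) -> ~(X & V)) <-> (X ^ V))) = False <-> False = True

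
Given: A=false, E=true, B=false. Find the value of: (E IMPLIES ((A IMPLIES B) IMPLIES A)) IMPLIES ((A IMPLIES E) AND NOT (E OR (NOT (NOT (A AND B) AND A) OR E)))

true

A IMPLIES B = false IMPLIES false = true
(A IMPLIES B) IMPLIES A = true IMPLIES false = false
E IMPLIES ((A IMPLIES B) IMPLIES A) = true IMPLIES false = false
A IMPLIES E = false IMPLIES true = true
A AND B = false AND false = false
NOT (A AND B) = NOT false = true
NOT (A AND B) AND A = true AND false = false
NOT (NOT (A AND B) AND A) = NOT false = true
NOT (NOT (A AND B) AND A) OR E = true OR true = true
E OR (NOT (NOT (A AND B) AND A) OR E) = true OR true = true
NOT (E OR (NOT (NOT (A AND B) AND A) OR E)) = NOT true = false
(A IMPLIES E) AND NOT (E OR (NOT (NOT (A AND B) AND A) OR E)) = true AND false = false
(E IMPLIES ((A IMPLIES B) IMPLIES A)) IMPLIES ((A IMPLIES E) AND NOT (E OR (NOT (NOT (A AND B) AND A) OR E))) = false IMPLIES false = true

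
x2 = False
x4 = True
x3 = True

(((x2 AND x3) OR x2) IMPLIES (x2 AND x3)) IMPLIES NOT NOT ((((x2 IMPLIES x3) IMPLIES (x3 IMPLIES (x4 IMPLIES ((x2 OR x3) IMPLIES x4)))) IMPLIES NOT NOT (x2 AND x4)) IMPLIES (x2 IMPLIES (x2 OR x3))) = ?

x2 AND x3 = False AND True = False
(x2 AND x3) OR x2 = False OR False = False
x2 AND x3 = False AND True = False
((x2 AND x3) OR x2) IMPLIES (x2 AND x3) = False IMPLIES False = True
x2 IMPLIES x3 = False IMPLIES True = True
x2 OR x3 = False OR True = True
(x2 OR x3) IMPLIES x4 = True IMPLIES True = True
x4 IMPLIES ((x2 OR x3) IMPLIES x4) = True IMPLIES True = True
x3 IMPLIES (x4 IMPLIES ((x2 OR x3) IMPLIES x4)) = True IMPLIES True = True
(x2 IMPLIES x3) IMPLIES (x3 IMPLIES (x4 IMPLIES ((x2 OR x3) IMPLIES x4))) = True IMPLIES True = True
x2 AND x4 = False AND True = False
NOT (x2 AND x4) = NOT False = True
NOT NOT (x2 AND x4) = NOT True = False
((x2 IMPLIES x3) IMPLIES (x3 IMPLIES (x4 IMPLIES ((x2 OR x3) IMPLIES x4)))) IMPLIES NOT NOT (x2 AND x4) = True IMPLIES False = False
x2 OR x3 = False OR True = True
x2 IMPLIES (x2 OR x3) = False IMPLIES True = True
(((x2 IMPLIES x3) IMPLIES (x3 IMPLIES (x4 IMPLIES ((x2 OR x3) IMPLIES x4)))) IMPLIES NOT NOT (x2 AND x4)) IMPLIES (x2 IMPLIES (x2 OR x3)) = False IMPLIES True = True
NOT ((((x2 IMPLIES x3) IMPLIES (x3 IMPLIES (x4 IMPLIES ((x2 OR x3) IMPLIES x4)))) IMPLIES NOT NOT (x2 AND x4)) IMPLIES (x2 IMPLIES (x2 OR x3))) = NOT True = False
NOT NOT ((((x2 IMPLIES x3) IMPLIES (x3 IMPLIES (x4 IMPLIES ((x2 OR x3) IMPLIES x4)))) IMPLIES NOT NOT (x2 AND x4)) IMPLIES (x2 IMPLIES (x2 OR x3))) = NOT False = True
(((x2 AND x3) OR x2) IMPLIES (x2 AND x3)) IMPLIES NOT NOT ((((x2 IMPLIES x3) IMPLIES (x3 IMPLIES (x4 IMPLIES ((x2 OR x3) IMPLIES x4)))) IMPLIES NOT NOT (x2 AND x4)) IMPLIES (x2 IMPLIES (x2 OR x3))) = True IMPLIES True = True

True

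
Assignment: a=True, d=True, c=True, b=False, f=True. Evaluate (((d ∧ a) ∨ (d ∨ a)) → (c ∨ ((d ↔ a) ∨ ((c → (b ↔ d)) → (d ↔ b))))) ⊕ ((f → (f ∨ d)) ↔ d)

False

d ∧ a = True ∧ True = True
d ∨ a = True ∨ True = True
(d ∧ a) ∨ (d ∨ a) = True ∨ True = True
d ↔ a = True ↔ True = True
b ↔ d = False ↔ True = False
c → (b ↔ d) = True → False = False
d ↔ b = True ↔ False = False
(c → (b ↔ d)) → (d ↔ b) = False → False = True
(d ↔ a) ∨ ((c → (b ↔ d)) → (d ↔ b)) = True ∨ True = True
c ∨ ((d ↔ a) ∨ ((c → (b ↔ d)) → (d ↔ b))) = True ∨ True = True
((d ∧ a) ∨ (d ∨ a)) → (c ∨ ((d ↔ a) ∨ ((c → (b ↔ d)) → (d ↔ b)))) = True → True = True
f ∨ d = True ∨ True = True
f → (f ∨ d) = True → True = True
(f → (f ∨ d)) ↔ d = True ↔ True = True
(((d ∧ a) ∨ (d ∨ a)) → (c ∨ ((d ↔ a) ∨ ((c → (b ↔ d)) → (d ↔ b))))) ⊕ ((f → (f ∨ d)) ↔ d) = True ⊕ True = False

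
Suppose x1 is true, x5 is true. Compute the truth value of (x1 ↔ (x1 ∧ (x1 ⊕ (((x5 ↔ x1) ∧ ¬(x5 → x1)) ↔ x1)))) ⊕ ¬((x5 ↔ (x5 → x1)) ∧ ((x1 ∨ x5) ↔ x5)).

T

x5 ↔ x1 = T ↔ T = T
x5 → x1 = T → T = T
¬(x5 → x1) = ¬T = F
(x5 ↔ x1) ∧ ¬(x5 → x1) = T ∧ F = F
((x5 ↔ x1) ∧ ¬(x5 → x1)) ↔ x1 = F ↔ T = F
x1 ⊕ (((x5 ↔ x1) ∧ ¬(x5 → x1)) ↔ x1) = T ⊕ F = T
x1 ∧ (x1 ⊕ (((x5 ↔ x1) ∧ ¬(x5 → x1)) ↔ x1)) = T ∧ T = T
x1 ↔ (x1 ∧ (x1 ⊕ (((x5 ↔ x1) ∧ ¬(x5 → x1)) ↔ x1))) = T ↔ T = T
x5 → x1 = T → T = T
x5 ↔ (x5 → x1) = T ↔ T = T
x1 ∨ x5 = T ∨ T = T
(x1 ∨ x5) ↔ x5 = T ↔ T = T
(x5 ↔ (x5 → x1)) ∧ ((x1 ∨ x5) ↔ x5) = T ∧ T = T
¬((x5 ↔ (x5 → x1)) ∧ ((x1 ∨ x5) ↔ x5)) = ¬T = F
(x1 ↔ (x1 ∧ (x1 ⊕ (((x5 ↔ x1) ∧ ¬(x5 → x1)) ↔ x1)))) ⊕ ¬((x5 ↔ (x5 → x1)) ∧ ((x1 ∨ x5) ↔ x5)) = T ⊕ F = T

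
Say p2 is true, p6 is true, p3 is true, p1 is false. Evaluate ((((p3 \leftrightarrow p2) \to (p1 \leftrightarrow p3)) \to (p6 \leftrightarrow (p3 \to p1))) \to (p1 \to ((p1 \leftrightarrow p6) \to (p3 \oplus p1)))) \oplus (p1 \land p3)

Substituting p2=T, p6=T, p3=T, p1=F:
p3 \leftrightarrow p2 = T \leftrightarrow T = T
p1 \leftrightarrow p3 = F \leftrightarrow T = F
(p3 \leftrightarrow p2) \to (p1 \leftrightarrow p3) = T \to F = F
p3 \to p1 = T \to F = F
p6 \leftrightarrow (p3 \to p1) = T \leftrightarrow F = F
((p3 \leftrightarrow p2) \to (p1 \leftrightarrow p3)) \to (p6 \leftrightarrow (p3 \to p1)) = F \to F = T
p1 \leftrightarrow p6 = F \leftrightarrow T = F
p3 \oplus p1 = T \oplus F = T
(p1 \leftrightarrow p6) \to (p3 \oplus p1) = F \to T = T
p1 \to ((p1 \leftrightarrow p6) \to (p3 \oplus p1)) = F \to T = T
(((p3 \leftrightarrow p2) \to (p1 \leftrightarrow p3)) \to (p6 \leftrightarrow (p3 \to p1))) \to (p1 \to ((p1 \leftrightarrow p6) \to (p3 \oplus p1))) = T \to T = T
p1 \land p3 = F \land T = F
((((p3 \leftrightarrow p2) \to (p1 \leftrightarrow p3)) \to (p6 \leftrightarrow (p3 \to p1))) \to (p1 \to ((p1 \leftrightarrow p6) \to (p3 \oplus p1)))) \oplus (p1 \land p3) = T \oplus F = T

T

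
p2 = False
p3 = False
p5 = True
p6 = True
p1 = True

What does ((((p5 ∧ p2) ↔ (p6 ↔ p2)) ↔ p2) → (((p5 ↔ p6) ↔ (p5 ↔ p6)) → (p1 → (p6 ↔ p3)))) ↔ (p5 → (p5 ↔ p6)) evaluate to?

True

Substituting p2=False, p3=False, p5=True, p6=True, p1=True:
p5 ∧ p2 = True ∧ False = False
p6 ↔ p2 = True ↔ False = False
(p5 ∧ p2) ↔ (p6 ↔ p2) = False ↔ False = True
((p5 ∧ p2) ↔ (p6 ↔ p2)) ↔ p2 = True ↔ False = False
p5 ↔ p6 = True ↔ True = True
p5 ↔ p6 = True ↔ True = True
(p5 ↔ p6) ↔ (p5 ↔ p6) = True ↔ True = True
p6 ↔ p3 = True ↔ False = False
p1 → (p6 ↔ p3) = True → False = False
((p5 ↔ p6) ↔ (p5 ↔ p6)) → (p1 → (p6 ↔ p3)) = True → False = False
(((p5 ∧ p2) ↔ (p6 ↔ p2)) ↔ p2) → (((p5 ↔ p6) ↔ (p5 ↔ p6)) → (p1 → (p6 ↔ p3))) = False → False = True
p5 ↔ p6 = True ↔ True = True
p5 → (p5 ↔ p6) = True → True = True
((((p5 ∧ p2) ↔ (p6 ↔ p2)) ↔ p2) → (((p5 ↔ p6) ↔ (p5 ↔ p6)) → (p1 → (p6 ↔ p3)))) ↔ (p5 → (p5 ↔ p6)) = True ↔ True = True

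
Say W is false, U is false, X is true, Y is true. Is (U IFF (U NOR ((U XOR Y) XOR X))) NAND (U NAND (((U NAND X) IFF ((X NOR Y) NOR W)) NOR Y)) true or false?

T

Substituting W=F, U=F, X=T, Y=T:
U XOR Y = F XOR T = T
(U XOR Y) XOR X = T XOR T = F
U NOR ((U XOR Y) XOR X) = F NOR F = T
U IFF (U NOR ((U XOR Y) XOR X)) = F IFF T = F
U NAND X = F NAND T = T
X NOR Y = T NOR T = F
(X NOR Y) NOR W = F NOR F = T
(U NAND X) IFF ((X NOR Y) NOR W) = T IFF T = T
((U NAND X) IFF ((X NOR Y) NOR W)) NOR Y = T NOR T = F
U NAND (((U NAND X) IFF ((X NOR Y) NOR W)) NOR Y) = F NAND F = T
(U IFF (U NOR ((U XOR Y) XOR X))) NAND (U NAND (((U NAND X) IFF ((X NOR Y) NOR W)) NOR Y)) = F NAND T = T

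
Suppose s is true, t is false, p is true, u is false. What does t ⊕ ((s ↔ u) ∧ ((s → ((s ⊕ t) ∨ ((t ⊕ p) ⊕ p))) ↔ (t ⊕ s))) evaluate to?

Substituting s=T, t=F, p=T, u=F:
s ↔ u = T ↔ F = F
s ⊕ t = T ⊕ F = T
t ⊕ p = F ⊕ T = T
(t ⊕ p) ⊕ p = T ⊕ T = F
(s ⊕ t) ∨ ((t ⊕ p) ⊕ p) = T ∨ F = T
s → ((s ⊕ t) ∨ ((t ⊕ p) ⊕ p)) = T → T = T
t ⊕ s = F ⊕ T = T
(s → ((s ⊕ t) ∨ ((t ⊕ p) ⊕ p))) ↔ (t ⊕ s) = T ↔ T = T
(s ↔ u) ∧ ((s → ((s ⊕ t) ∨ ((t ⊕ p) ⊕ p))) ↔ (t ⊕ s)) = F ∧ T = F
t ⊕ ((s ↔ u) ∧ ((s → ((s ⊕ t) ∨ ((t ⊕ p) ⊕ p))) ↔ (t ⊕ s))) = F ⊕ F = F

F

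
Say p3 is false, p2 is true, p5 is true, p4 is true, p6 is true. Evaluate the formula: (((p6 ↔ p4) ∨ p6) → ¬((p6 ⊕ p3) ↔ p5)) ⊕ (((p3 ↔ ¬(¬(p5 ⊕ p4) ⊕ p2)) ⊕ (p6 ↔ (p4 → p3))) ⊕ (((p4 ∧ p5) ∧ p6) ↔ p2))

Substituting p3=False, p2=True, p5=True, p4=True, p6=True:
p6 ↔ p4 = True ↔ True = True
(p6 ↔ p4) ∨ p6 = True ∨ True = True
p6 ⊕ p3 = True ⊕ False = True
(p6 ⊕ p3) ↔ p5 = True ↔ True = True
¬((p6 ⊕ p3) ↔ p5) = ¬True = False
((p6 ↔ p4) ∨ p6) → ¬((p6 ⊕ p3) ↔ p5) = True → False = False
p5 ⊕ p4 = True ⊕ True = False
¬(p5 ⊕ p4) = ¬False = True
¬(p5 ⊕ p4) ⊕ p2 = True ⊕ True = False
¬(¬(p5 ⊕ p4) ⊕ p2) = ¬False = True
p3 ↔ ¬(¬(p5 ⊕ p4) ⊕ p2) = False ↔ True = False
p4 → p3 = True → False = False
p6 ↔ (p4 → p3) = True ↔ False = False
(p3 ↔ ¬(¬(p5 ⊕ p4) ⊕ p2)) ⊕ (p6 ↔ (p4 → p3)) = False ⊕ False = False
p4 ∧ p5 = True ∧ True = True
(p4 ∧ p5) ∧ p6 = True ∧ True = True
((p4 ∧ p5) ∧ p6) ↔ p2 = True ↔ True = True
((p3 ↔ ¬(¬(p5 ⊕ p4) ⊕ p2)) ⊕ (p6 ↔ (p4 → p3))) ⊕ (((p4 ∧ p5) ∧ p6) ↔ p2) = False ⊕ True = True
(((p6 ↔ p4) ∨ p6) → ¬((p6 ⊕ p3) ↔ p5)) ⊕ (((p3 ↔ ¬(¬(p5 ⊕ p4) ⊕ p2)) ⊕ (p6 ↔ (p4 → p3))) ⊕ (((p4 ∧ p5) ∧ p6) ↔ p2)) = False ⊕ True = True

True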